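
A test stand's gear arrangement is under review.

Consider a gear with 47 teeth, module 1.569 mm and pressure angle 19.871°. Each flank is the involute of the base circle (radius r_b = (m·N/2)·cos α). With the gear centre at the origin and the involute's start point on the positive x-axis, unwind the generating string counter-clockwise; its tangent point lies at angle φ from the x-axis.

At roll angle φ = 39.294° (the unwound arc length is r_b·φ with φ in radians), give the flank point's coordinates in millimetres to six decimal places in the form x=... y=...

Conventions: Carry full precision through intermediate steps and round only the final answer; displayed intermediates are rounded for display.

single-mesh involute tooth geometry (47T wheel at module 1.569)
pitch radius r_p = m·N/2 = 1.569·47/2 = 36.871500
base radius r_b = r_p·cos α = 36.871500·cos 19.871° = 34.676182
roll angle φ = 39.294° = 0.68580968 rad
x = r_b·(cos φ + φ·sin φ) = 41.896792
y = r_b·(sin φ − φ·cos φ) = 3.555947

x=41.896792 y=3.555947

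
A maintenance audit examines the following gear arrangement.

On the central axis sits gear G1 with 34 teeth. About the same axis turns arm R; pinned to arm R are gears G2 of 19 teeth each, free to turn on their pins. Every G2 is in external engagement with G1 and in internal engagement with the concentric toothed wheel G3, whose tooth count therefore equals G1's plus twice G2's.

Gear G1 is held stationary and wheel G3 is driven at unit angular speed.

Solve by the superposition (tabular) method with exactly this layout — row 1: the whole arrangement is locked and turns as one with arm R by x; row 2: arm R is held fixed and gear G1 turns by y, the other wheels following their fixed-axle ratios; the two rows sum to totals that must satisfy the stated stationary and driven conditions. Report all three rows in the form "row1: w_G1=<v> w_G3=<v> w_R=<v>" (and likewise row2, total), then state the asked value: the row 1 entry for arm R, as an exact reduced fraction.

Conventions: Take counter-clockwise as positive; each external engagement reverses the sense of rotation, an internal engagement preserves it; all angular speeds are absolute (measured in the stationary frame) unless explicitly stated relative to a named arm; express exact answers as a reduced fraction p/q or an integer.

row1: w_G1=36/53 w_G3=36/53 w_R=36/53
row2: w_G1=-36/53 w_G3=17/53 w_R=0
total: w_G1=0 w_G3=1 w_R=36/53
asked value: 36/53

recognized (axles ride arm R): planetary set, 34/19/72 teeth
row 1 — lock + rotate with arm: ω_sun = ω_ring = ω_arm = x
superposition row 2 [arm held]: sun y, ring −(34/72)·y, arm 0
boundary: total ω_sun = x + y = 0 and total ω_ring = x − (34/72)·y = 1  ⇒  y = -36/53, x = 36/53
row 2 ring = −(34/72)·(-36/53) = 17/53
totals (row 1 + row 2): sun 36/53 + (-36/53) = 0, ring 36/53 + 17/53 = 1, arm 36/53 + 0 = 36/53
asked cell (row1, arm) = 36/53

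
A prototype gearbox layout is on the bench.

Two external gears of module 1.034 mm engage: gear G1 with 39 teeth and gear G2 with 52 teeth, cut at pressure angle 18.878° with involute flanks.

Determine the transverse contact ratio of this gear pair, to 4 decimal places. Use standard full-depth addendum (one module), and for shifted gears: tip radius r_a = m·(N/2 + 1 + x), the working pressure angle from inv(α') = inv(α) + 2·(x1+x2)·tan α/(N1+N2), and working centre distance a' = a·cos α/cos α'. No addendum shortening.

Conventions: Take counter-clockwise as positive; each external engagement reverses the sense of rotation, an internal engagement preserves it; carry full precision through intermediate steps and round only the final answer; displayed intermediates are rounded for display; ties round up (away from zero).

1.7954

class = single-mesh tooth geometry [involute pair 39T × 52T, m = 1.034]
base radii: r_b1 = 19.078425, r_b2 = 25.437901
tip radii: r_a1 = 21.197000, r_a2 = 27.918000
no profile shift: α' = α, a' = a
action lengths: √(r_a1²−r_b1²) = 9.237234, √(r_a2²−r_b2²) = 11.503388
base pitch p_b = π·m·cos α = 3.073674
CR = (9.237234 + 11.503388 − 47.047000·sin 18.87800°)/3.073674 = 1.795366
contact ratio ≈ 1.7954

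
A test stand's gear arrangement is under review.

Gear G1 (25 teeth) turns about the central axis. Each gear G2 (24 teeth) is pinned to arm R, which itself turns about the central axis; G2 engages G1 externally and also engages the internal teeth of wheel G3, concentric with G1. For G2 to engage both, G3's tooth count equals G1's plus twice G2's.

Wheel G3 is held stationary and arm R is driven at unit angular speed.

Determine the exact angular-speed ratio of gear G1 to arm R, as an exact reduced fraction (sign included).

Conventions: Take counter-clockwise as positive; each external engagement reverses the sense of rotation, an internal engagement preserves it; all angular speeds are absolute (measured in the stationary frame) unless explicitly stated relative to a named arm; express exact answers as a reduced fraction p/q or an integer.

98/25

planetary set (25T centre, 24T on arm, 73T internal) — Willis relation
ring teeth: 25 + 2·24 = 73
25(ω_sun−ω_arm) = −73(ω_ring−ω_arm),  ω_ring = 0, ω_arm = 1
ω_sun = 1 − (73/25)(0−1) = 98/25
ω_out/ω_in = 98/25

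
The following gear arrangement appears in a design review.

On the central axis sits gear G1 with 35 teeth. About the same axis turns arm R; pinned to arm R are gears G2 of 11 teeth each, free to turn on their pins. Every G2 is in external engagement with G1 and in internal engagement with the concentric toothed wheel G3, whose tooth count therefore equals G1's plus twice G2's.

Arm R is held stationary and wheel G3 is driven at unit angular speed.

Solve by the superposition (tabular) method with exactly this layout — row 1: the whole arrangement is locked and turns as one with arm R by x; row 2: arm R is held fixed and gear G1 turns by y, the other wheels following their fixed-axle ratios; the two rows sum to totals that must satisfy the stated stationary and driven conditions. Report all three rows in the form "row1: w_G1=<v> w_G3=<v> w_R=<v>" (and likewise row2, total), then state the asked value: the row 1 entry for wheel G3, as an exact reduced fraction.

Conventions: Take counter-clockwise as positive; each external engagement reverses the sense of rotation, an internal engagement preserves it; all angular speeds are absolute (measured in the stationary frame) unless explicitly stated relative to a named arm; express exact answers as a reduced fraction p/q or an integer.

row1: w_G1=0 w_G3=0 w_R=0
row2: w_G1=-57/35 w_G3=1 w_R=0
total: w_G1=-57/35 w_G3=1 w_R=0
asked value: 0

recognized (axles ride arm R): planetary set, 35/11/57 teeth
superposition row 1 [locked train]: every member turns x
row 2 (arm held, sun turns y): ω_ring = −(35/57)·y, ω_arm = 0
boundary: total ω_arm = x = 0 and total ω_ring = x − (35/57)·y = 1  ⇒  y = -57/35, x = 0
row 2 ring = −(35/57)·(-57/35) = 1
totals (row 1 + row 2): sun 0 + (-57/35) = -57/35, ring 0 + 1 = 1, arm 0 + 0 = 0
asked cell (row1, ring) = 0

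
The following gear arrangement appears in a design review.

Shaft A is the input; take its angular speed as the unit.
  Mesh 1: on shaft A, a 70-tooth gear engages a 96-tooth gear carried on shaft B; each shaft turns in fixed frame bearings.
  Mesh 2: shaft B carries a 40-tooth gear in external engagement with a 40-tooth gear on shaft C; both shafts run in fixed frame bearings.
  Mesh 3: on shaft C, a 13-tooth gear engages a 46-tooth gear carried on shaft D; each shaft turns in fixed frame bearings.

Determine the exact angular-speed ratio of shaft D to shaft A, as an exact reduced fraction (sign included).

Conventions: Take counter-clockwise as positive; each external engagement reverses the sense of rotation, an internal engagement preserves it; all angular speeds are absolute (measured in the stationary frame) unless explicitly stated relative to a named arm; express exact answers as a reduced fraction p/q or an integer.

class = fixed-axis compound train [3 meshes; 3 ratios multiply, 3 sense flips]
mesh 1 [70T→96T]: running ratio 35/48, sense −
mesh 2 [40T→40T]: running ratio 35/48, sense +
mesh 3 [13T→46T]: running ratio 455/2208, sense −
ω_out/ω_in = -455/2208

-455/2208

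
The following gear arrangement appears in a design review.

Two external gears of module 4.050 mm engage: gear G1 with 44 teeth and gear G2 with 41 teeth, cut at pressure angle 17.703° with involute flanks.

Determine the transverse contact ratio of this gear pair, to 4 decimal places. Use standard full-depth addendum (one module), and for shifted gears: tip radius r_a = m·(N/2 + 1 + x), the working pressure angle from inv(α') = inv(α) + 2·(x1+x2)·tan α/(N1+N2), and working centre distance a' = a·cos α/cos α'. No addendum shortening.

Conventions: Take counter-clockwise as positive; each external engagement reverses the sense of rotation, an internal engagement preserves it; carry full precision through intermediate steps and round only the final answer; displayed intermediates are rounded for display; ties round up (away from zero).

topology: single-mesh involute geometry — m = 4.050, 44T/41T pair
base radii: r_b1 = 84.880719, r_b2 = 79.093398
tip radii: r_a1 = 93.150000, r_a2 = 87.075000
no profile shift: α' = α, a' = a
action lengths: √(r_a1²−r_b1²) = 38.369076, √(r_a2²−r_b2²) = 36.418266
base pitch p_b = π·m·cos α = 12.120938
CR = (38.369076 + 36.418266 − 172.125000·sin 17.70300°)/12.120938 = 1.851925
contact ratio ≈ 1.8519

1.8519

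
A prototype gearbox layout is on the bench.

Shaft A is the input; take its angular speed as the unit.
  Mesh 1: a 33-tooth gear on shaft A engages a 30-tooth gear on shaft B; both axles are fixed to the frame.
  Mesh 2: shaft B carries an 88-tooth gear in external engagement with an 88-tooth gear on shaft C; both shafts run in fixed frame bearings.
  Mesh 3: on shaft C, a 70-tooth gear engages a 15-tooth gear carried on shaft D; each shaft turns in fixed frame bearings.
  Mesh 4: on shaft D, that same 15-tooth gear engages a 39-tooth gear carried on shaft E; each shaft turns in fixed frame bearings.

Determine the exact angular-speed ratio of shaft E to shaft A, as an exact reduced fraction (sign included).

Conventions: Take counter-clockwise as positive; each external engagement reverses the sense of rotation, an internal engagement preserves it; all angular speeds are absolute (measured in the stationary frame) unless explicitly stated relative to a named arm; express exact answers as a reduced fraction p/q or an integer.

77/39

class = fixed-axis compound train [4 meshes; 4 ratios multiply, 4 sense flips]
mesh 1 [33T→30T]: running ratio 11/10, sense −
mesh 2 [88T→88T]: running ratio 11/10, sense +
mesh 3 [70T→15T]: running ratio 77/15, sense −
mesh 4 [15T→39T]: running ratio 77/39, sense +
ω_out/ω_in = 77/39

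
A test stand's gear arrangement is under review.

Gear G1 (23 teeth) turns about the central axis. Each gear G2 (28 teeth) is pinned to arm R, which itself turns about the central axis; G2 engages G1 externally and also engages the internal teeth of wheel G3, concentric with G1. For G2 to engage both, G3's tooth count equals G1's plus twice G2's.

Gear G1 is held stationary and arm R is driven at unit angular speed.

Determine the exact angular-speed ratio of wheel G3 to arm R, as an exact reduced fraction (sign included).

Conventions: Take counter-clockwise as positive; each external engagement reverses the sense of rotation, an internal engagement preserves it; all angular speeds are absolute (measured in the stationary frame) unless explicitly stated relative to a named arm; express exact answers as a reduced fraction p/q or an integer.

planetary set (23T centre, 28T on arm, 79T internal) — Willis relation
ring teeth: 23 + 2·28 = 79
23(ω_sun−ω_arm) = −79(ω_ring−ω_arm),  ω_sun = 0, ω_arm = 1
ω_ring = 1 − (23/79)(0−1) = 102/79
ω_out/ω_in = 102/79

102/79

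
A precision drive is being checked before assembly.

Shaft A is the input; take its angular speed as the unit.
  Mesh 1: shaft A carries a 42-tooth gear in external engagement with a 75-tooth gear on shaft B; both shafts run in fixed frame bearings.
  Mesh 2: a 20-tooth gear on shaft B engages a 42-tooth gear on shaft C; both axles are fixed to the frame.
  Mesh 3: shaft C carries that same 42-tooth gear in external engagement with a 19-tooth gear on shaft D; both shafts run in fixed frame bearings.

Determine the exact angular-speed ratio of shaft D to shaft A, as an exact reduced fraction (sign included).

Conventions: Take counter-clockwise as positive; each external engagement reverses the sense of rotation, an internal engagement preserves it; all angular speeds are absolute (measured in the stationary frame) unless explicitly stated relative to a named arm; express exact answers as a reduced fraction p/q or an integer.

-56/95

class = fixed-axis compound train [3 meshes; 3 ratios multiply, 3 sense flips]
mesh 1 [42T→75T]: running ratio 14/25, sense −
mesh 2 [20T→42T]: running ratio 4/15, sense +
mesh 3 [42T→19T]: running ratio 56/95, sense −
ω_out/ω_in = -56/95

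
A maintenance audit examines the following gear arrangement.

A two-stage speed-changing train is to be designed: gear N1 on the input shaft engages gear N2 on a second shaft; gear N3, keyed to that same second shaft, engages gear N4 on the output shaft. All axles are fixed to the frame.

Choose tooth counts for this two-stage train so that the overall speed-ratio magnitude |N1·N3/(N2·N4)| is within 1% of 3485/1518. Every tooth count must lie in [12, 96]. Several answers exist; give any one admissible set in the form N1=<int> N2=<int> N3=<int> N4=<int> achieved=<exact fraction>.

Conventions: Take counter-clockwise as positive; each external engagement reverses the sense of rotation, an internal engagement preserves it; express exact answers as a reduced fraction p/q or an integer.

N1=41 N2=22 N3=85 N4=69 achieved=3485/1518

design class (target 3485/1518): fixed-axis compound train
target = 3485/1518 in lowest terms: an exact hit needs N1·N3 = k·3485 and N2·N4 = k·1518 for one integer k, every count in [12, 96]; additionally prefer no 1:1 stage (N1 ≠ N2, N3 ≠ N4)
k = 1: N1·N3 = 3485 = 41·85, N2·N4 = 1518 = 22·69
achieved = 41·85/(22·69) = 3485/1518; |achieved − target| = 0 ≤ 697/30360 ✓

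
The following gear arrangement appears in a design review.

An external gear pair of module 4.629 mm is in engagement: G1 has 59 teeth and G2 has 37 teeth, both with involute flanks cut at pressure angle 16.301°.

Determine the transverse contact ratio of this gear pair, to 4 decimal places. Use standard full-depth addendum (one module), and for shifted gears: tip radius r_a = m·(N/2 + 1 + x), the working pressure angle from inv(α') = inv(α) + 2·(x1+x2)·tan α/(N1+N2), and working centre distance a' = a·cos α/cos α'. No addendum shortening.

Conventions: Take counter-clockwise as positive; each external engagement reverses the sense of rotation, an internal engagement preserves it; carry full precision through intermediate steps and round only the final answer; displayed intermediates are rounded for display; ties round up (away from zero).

1.9652

topology: single-mesh involute geometry — m = 4.629, 59T/37T pair
base radii: r_b1 = 131.066023, r_b2 = 82.193946
tip radii: r_a1 = 141.184500, r_a2 = 90.265500
no profile shift: α' = α, a' = a
action lengths: √(r_a1²−r_b1²) = 52.485815, √(r_a2²−r_b2²) = 37.309726
base pitch p_b = π·m·cos α = 13.957832
CR = (52.485815 + 37.309726 − 222.192000·sin 16.30100°)/13.957832 = 1.965199
contact ratio ≈ 1.9652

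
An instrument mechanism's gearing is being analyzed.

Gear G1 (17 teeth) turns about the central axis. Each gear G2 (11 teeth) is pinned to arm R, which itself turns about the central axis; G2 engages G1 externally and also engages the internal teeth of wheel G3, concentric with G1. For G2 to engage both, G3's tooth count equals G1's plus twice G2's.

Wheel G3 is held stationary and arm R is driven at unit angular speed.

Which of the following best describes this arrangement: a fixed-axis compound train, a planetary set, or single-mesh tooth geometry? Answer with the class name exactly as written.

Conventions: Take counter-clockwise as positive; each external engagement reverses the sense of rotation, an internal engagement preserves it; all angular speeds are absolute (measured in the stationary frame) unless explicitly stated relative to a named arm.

planetary set

topology: planetary set — G1 17T / G2 11T / G3 39T, arm = carrier (Willis)
classification: planetary set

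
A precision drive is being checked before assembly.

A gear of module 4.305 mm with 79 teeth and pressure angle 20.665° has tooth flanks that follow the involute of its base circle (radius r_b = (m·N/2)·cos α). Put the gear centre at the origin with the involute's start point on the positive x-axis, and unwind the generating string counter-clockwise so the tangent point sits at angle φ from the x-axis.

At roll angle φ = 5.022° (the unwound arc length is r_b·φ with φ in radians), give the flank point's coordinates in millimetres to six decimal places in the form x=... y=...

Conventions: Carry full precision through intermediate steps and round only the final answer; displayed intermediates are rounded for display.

single-mesh involute tooth geometry (79T wheel at module 4.305)
pitch radius r_p = m·N/2 = 4.305·79/2 = 170.047500
base radius r_b = r_p·cos α = 170.047500·cos 20.665° = 159.106607
roll angle φ = 5.022° = 0.08765044 rad
x = r_b·(cos φ + φ·sin φ) = 159.716609
y = r_b·(sin φ − φ·cos φ) = 0.035686

x=159.716609 y=0.035686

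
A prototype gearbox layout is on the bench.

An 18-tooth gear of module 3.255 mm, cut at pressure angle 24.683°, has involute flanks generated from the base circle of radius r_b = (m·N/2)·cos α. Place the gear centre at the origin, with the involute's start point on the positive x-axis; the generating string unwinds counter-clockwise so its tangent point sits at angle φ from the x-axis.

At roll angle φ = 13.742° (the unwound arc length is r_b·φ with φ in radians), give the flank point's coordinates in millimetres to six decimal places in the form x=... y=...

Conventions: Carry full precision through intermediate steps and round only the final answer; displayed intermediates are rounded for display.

single-mesh involute tooth geometry (18T wheel at module 3.255)
pitch radius r_p = m·N/2 = 3.255·18/2 = 29.295000
base radius r_b = r_p·cos α = 29.295000·cos 24.683° = 26.618378
roll angle φ = 13.742° = 0.23984315 rad
x = r_b·(cos φ + φ·sin φ) = 27.373010
y = r_b·(sin φ − φ·cos φ) = 0.121714

x=27.373010 y=0.121714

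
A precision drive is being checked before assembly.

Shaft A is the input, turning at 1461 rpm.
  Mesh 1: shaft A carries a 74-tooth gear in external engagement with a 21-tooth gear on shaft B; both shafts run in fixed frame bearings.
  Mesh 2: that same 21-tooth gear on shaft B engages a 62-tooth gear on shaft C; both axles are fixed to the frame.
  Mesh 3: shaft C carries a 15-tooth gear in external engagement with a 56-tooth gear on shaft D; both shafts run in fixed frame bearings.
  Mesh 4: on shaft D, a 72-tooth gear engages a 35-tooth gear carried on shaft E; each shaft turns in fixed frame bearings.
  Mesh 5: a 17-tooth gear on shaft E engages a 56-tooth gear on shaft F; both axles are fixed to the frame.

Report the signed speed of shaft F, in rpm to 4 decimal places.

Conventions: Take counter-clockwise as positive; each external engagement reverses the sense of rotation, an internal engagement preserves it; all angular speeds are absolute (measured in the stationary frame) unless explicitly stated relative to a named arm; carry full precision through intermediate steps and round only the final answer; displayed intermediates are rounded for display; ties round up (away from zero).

-291.6882 rpm

recognized (6 fixed axles, 5 meshes): fixed-axis compound train
mesh 1 [74T→21T]: ω = 1461.0000×74/21 = 5148.2857 rpm, sense flips to −
mesh 2 [21T→62T]: ω = 5148.2857×21/62 = 1743.7742 rpm, sense flips to +
mesh 3 [15T→56T]: ω = 1743.7742×15/56 = 467.0824 rpm, sense flips to −
mesh 4 [72T→35T]: ω = 467.0824×72/35 = 960.8552 rpm, sense flips to +
mesh 5 [17T→56T]: ω = 960.8552×17/56 = 291.6882 rpm, sense flips to −
signed output speed = -291.6882 rpm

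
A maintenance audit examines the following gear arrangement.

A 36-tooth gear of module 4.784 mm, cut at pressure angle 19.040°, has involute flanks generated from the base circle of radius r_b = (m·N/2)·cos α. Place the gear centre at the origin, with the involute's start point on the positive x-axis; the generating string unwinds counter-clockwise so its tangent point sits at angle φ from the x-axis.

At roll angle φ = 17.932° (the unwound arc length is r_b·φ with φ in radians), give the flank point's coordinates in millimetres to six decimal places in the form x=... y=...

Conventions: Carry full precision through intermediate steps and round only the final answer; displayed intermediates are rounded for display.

x=85.290488 y=0.823695

class = single-mesh tooth geometry [base-circle involute, m = 4.784, 36T]
pitch radius r_p = m·N/2 = 4.784·36/2 = 86.112000
base radius r_b = r_p·cos α = 86.112000·cos 19.040° = 81.400903
roll angle φ = 17.932° = 0.31297244 rad
x = r_b·(cos φ + φ·sin φ) = 85.290488
y = r_b·(sin φ − φ·cos φ) = 0.823695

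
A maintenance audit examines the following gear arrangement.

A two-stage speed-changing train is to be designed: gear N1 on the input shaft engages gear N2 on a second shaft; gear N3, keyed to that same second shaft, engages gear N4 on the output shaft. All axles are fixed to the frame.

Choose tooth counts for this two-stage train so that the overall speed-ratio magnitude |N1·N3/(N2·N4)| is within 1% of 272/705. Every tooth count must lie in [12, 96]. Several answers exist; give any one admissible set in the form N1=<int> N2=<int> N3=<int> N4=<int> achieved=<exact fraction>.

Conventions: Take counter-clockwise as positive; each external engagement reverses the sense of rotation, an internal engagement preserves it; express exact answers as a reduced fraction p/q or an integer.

N1=16 N2=15 N3=17 N4=47 achieved=272/705

design class (target 272/705): fixed-axis compound train
target = 272/705 in lowest terms: an exact hit needs N1·N3 = k·272 and N2·N4 = k·705 for one integer k, every count in [12, 96]; additionally prefer no 1:1 stage (N1 ≠ N2, N3 ≠ N4)
k = 1: N1·N3 = 272 = 16·17, N2·N4 = 705 = 15·47
achieved = 16·17/(15·47) = 272/705; |achieved − target| = 0 ≤ 68/17625 ✓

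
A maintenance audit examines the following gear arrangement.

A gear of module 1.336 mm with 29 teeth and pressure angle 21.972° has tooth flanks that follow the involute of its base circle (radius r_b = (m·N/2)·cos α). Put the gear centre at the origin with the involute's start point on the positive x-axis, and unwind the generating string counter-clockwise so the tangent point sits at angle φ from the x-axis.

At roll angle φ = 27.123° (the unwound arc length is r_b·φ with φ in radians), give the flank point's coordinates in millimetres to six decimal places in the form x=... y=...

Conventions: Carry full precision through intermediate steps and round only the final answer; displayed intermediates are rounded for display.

x=19.866494 y=0.621136

topology: single-mesh involute geometry — m = 1.336, N = 29
pitch radius r_p = m·N/2 = 1.336·29/2 = 19.372000
base radius r_b = r_p·cos α = 19.372000·cos 21.972° = 17.964950
roll angle φ = 27.123° = 0.47338565 rad
x = r_b·(cos φ + φ·sin φ) = 19.866494
y = r_b·(sin φ − φ·cos φ) = 0.621136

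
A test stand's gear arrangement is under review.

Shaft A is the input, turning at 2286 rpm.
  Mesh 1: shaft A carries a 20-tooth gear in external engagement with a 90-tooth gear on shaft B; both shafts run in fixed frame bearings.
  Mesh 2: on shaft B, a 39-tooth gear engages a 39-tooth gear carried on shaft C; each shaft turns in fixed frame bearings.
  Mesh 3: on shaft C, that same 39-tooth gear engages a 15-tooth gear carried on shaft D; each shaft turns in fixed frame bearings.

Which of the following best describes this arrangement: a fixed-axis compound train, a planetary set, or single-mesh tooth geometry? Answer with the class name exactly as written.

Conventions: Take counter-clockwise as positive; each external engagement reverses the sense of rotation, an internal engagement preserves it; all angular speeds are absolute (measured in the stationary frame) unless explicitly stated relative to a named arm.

fixed-axis compound train

3-mesh fixed-axis compound train (all bearings frame-fixed)
classification: fixed-axis compound train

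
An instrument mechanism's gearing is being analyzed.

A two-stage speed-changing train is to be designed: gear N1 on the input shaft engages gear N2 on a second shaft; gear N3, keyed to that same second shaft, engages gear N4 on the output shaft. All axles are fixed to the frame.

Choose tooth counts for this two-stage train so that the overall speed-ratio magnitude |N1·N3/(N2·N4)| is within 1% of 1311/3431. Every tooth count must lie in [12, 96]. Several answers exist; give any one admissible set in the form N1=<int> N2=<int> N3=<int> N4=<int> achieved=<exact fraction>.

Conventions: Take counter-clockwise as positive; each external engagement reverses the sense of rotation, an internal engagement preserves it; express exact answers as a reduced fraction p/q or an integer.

N1=19 N2=47 N3=69 N4=73 achieved=1311/3431

class = fixed-axis compound train [2-stage, 1311/3431 wanted]
target = 1311/3431 in lowest terms: an exact hit needs N1·N3 = k·1311 and N2·N4 = k·3431 for one integer k, every count in [12, 96]; additionally prefer no 1:1 stage (N1 ≠ N2, N3 ≠ N4)
k = 1: N1·N3 = 1311 = 19·69, N2·N4 = 3431 = 47·73
achieved = 19·69/(47·73) = 1311/3431; |achieved − target| = 0 ≤ 1311/343100 ✓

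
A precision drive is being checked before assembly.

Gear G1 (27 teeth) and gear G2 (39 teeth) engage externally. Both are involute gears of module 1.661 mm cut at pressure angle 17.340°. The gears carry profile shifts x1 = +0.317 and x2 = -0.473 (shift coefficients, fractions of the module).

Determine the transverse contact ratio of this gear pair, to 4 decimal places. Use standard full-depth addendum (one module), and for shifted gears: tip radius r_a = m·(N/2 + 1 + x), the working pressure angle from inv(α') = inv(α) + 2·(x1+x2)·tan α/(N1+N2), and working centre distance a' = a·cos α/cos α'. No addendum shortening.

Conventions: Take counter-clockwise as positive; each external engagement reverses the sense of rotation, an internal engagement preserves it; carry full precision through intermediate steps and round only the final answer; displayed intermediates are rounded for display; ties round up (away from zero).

class = single-mesh tooth geometry [involute pair 27T × 39T, m = 1.661]
base radii: r_b1 = 21.404418, r_b2 = 30.917493
tip radii: r_a1 = 24.611037, r_a2 = 33.264847
inv(α') = inv(17.340°) + 2·(+0.317-0.473)·tan α/(27+39) = 0.00811525  ⇒  α' = 16.42195°
a' = a·cos α / cos α' = 54.8130·cos 17.340°/cos 16.42195° = 54.547122
action lengths: √(r_a1²−r_b1²) = 12.147182, √(r_a2²−r_b2²) = 12.274309
base pitch p_b = π·m·cos α = 4.981034
CR = (12.147182 + 12.274309 − 54.547122·sin 16.42195°)/4.981034 = 1.806960
contact ratio ≈ 1.8070

1.8070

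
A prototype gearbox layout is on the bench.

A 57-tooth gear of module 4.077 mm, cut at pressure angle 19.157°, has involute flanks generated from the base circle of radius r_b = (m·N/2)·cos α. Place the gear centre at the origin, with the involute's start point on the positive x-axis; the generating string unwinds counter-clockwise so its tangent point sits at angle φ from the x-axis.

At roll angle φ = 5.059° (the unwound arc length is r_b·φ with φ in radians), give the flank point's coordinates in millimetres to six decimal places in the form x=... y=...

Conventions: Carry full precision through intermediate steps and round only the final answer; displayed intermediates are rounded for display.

x=110.187010 y=0.025166

topology: single-mesh involute geometry — m = 4.077, N = 57
pitch radius r_p = m·N/2 = 4.077·57/2 = 116.194500
base radius r_b = r_p·cos α = 116.194500·cos 19.157° = 109.759987
roll angle φ = 5.059° = 0.08829621 rad
x = r_b·(cos φ + φ·sin φ) = 110.187010
y = r_b·(sin φ − φ·cos φ) = 0.025166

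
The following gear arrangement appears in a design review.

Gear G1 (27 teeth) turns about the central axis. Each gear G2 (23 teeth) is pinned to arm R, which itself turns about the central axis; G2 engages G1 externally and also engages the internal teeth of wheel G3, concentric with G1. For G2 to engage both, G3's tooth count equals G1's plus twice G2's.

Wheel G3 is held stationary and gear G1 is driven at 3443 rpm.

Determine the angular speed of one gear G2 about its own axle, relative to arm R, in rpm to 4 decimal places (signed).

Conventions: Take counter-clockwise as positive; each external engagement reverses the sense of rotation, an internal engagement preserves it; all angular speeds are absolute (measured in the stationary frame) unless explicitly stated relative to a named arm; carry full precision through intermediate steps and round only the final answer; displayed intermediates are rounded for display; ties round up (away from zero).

-2950.5013 rpm

class = planetary set [G3 = 27+2·23 = 73; Willis about the carrier]
normalise by the input: solve with ω_sun = 1, then scale by 3443 rpm
ring teeth: 27 + 2·23 = 73
27(ω_sun−ω_arm) = −73(ω_ring−ω_arm),  ω_ring = 0, ω_sun = 1
27(1−ω_arm) = −73(0−ω_arm)  ⇒  100·ω_arm = 27  ⇒  ω_arm = 27/100
sun–planet mesh: 27·(1−27/100) = −23·(ω_p−ω_arm)  ⇒  ω_p−ω_arm = -1971/2300
scale: ω_p−ω_arm = -1971/2300 × 3443 rpm = -2950.5013 rpm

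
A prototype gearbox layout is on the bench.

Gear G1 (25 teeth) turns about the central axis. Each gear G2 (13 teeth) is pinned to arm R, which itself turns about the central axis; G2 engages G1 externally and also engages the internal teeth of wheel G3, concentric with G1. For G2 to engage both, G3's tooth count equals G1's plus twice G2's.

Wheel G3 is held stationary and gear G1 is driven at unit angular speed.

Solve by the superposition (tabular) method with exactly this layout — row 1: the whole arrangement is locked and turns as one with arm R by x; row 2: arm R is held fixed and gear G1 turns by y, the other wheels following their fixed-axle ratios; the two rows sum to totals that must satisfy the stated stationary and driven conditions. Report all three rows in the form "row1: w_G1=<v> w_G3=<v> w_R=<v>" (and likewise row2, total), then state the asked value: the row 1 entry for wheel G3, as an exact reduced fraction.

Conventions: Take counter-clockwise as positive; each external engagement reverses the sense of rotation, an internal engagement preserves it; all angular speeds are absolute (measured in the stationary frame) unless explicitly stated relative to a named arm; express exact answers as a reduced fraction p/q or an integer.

recognized (axles ride arm R): planetary set, 25/13/51 teeth
row 1 — lock + rotate with arm: ω_sun = ω_ring = ω_arm = x
superposition row 2 [arm held]: sun y, ring −(25/51)·y, arm 0
boundary: total ω_ring = x − (25/51)·y = 0 and total ω_sun = x + y = 1  ⇒  y = 51/76, x = 25/76
row 2 ring = −(25/51)·51/76 = -25/76
totals (row 1 + row 2): sun 25/76 + 51/76 = 1, ring 25/76 + (-25/76) = 0, arm 25/76 + 0 = 25/76
asked cell (row1, ring) = 25/76

row1: w_G1=25/76 w_G3=25/76 w_R=25/76
row2: w_G1=51/76 w_G3=-25/76 w_R=0
total: w_G1=1 w_G3=0 w_R=25/76
asked value: 25/76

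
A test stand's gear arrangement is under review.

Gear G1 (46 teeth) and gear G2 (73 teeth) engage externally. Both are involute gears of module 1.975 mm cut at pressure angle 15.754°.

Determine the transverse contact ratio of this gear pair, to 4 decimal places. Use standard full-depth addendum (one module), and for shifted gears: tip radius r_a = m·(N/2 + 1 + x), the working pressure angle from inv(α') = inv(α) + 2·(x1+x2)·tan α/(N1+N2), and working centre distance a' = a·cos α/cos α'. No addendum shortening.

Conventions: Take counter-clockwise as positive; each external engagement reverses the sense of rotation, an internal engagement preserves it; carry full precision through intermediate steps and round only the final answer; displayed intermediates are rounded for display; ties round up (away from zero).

single-mesh involute tooth geometry (46T engaging 73T at module 1.975)
base radii: r_b1 = 43.718668, r_b2 = 69.379626
tip radii: r_a1 = 47.400000, r_a2 = 74.062500
no profile shift: α' = α, a' = a
action lengths: √(r_a1²−r_b1²) = 18.314968, √(r_a2²−r_b2²) = 25.917590
base pitch p_b = π·m·cos α = 5.971576
CR = (18.314968 + 25.917590 − 117.512500·sin 15.75400°)/5.971576 = 2.064282
contact ratio ≈ 2.0643

2.0643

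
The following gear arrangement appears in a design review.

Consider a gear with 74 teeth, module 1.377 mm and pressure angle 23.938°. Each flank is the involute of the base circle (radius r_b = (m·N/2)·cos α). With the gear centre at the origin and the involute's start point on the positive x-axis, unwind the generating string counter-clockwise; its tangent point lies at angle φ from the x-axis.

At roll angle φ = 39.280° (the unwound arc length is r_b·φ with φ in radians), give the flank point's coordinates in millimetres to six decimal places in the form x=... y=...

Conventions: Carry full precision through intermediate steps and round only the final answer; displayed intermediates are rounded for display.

class = single-mesh tooth geometry [base-circle involute, m = 1.377, 74T]
pitch radius r_p = m·N/2 = 1.377·74/2 = 50.949000
base radius r_b = r_p·cos α = 50.949000·cos 23.938° = 46.566625
roll angle φ = 39.280° = 0.68556533 rad
x = r_b·(cos φ + φ·sin φ) = 56.257140
y = r_b·(sin φ − φ·cos φ) = 4.770339

x=56.257140 y=4.770339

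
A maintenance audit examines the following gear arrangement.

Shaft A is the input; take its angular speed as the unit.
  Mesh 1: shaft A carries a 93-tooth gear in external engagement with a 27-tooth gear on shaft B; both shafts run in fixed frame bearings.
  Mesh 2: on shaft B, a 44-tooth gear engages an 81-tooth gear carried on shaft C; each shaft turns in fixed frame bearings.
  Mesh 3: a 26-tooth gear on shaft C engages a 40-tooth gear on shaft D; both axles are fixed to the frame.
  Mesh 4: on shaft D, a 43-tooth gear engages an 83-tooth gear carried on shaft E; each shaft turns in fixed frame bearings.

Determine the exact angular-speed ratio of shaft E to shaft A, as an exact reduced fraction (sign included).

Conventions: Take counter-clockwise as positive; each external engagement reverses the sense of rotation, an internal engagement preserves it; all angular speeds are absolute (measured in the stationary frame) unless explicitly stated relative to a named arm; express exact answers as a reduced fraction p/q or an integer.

190619/302535

class = fixed-axis compound train [4 meshes; 4 ratios multiply, 4 sense flips]
mesh 1 [93T→27T]: running ratio 31/9, sense −
mesh 2 [44T→81T]: running ratio 1364/729, sense +
mesh 3 [26T→40T]: running ratio 4433/3645, sense −
mesh 4 [43T→83T]: running ratio 190619/302535, sense +
ω_out/ω_in = 190619/302535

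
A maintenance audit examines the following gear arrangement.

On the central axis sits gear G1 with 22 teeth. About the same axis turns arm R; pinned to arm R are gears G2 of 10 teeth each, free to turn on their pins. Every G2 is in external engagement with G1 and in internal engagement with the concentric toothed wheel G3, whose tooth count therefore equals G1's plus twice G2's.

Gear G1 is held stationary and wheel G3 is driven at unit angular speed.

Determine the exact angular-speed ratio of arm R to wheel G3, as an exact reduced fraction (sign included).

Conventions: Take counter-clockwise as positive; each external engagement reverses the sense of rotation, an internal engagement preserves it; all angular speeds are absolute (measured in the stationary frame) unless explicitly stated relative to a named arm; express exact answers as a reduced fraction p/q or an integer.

recognized (axles ride arm R): planetary set, 22/10/42 teeth
ring teeth: 22 + 2·10 = 42
22(ω_sun−ω_arm) = −42(ω_ring−ω_arm),  ω_sun = 0, ω_ring = 1
22(0−ω_arm) = −42(1−ω_arm)  ⇒  64·ω_arm = 42  ⇒  ω_arm = 21/32
ω_out/ω_in = 21/32

21/32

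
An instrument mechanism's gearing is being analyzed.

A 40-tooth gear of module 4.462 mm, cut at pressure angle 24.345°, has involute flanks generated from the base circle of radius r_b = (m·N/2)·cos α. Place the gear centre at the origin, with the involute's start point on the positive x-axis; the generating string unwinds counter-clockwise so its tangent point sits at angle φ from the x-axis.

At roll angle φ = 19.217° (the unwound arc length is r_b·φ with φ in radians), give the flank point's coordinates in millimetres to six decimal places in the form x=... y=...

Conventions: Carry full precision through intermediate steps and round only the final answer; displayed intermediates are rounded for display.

x=85.750064 y=1.011091

topology: single-mesh involute geometry — m = 4.462, N = 40
pitch radius r_p = m·N/2 = 4.462·40/2 = 89.240000
base radius r_b = r_p·cos α = 89.240000·cos 24.345° = 81.304761
roll angle φ = 19.217° = 0.33539992 rad
x = r_b·(cos φ + φ·sin φ) = 85.750064
y = r_b·(sin φ − φ·cos φ) = 1.011091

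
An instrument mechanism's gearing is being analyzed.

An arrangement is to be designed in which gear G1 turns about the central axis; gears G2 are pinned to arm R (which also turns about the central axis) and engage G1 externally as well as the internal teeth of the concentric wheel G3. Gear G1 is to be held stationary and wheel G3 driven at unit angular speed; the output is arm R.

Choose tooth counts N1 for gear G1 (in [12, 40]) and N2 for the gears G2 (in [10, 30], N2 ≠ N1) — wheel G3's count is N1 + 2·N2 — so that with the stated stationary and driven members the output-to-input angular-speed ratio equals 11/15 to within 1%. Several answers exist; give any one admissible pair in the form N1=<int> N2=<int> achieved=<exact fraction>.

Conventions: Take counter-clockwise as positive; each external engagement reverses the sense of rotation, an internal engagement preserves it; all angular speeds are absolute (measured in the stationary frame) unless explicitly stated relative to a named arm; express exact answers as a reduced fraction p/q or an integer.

N1=16 N2=14 achieved=11/15

design class (target 11/15): planetary set
Willis with ω_sun = 0: ω_arm/ω_ring = N3/(N1+N3); set equal to 11/15  ⇒  N3/N1 = (11/15)/(1 − 11/15) = 11/4
N3 = N1 + 2·N2  ⇒  N2/N1 = (N3/N1 − 1)/2 = (11/4 − 1)/2 = 7/8
smallest multiple with N1 ≥ 12 and N2 ≥ 10: k = 2  ⇒  N1 = 2·8 = 16, N2 = 2·7 = 14 (N1 ≤ 40, N2 ≤ 30, N2 ≠ N1 ✓), N3 = 16 + 2·14 = 44
check: N3/(N1+N3) with N1 = 16, N3 = 44 gives 11/15; |achieved − target| = 0 ≤ 11/1500 ✓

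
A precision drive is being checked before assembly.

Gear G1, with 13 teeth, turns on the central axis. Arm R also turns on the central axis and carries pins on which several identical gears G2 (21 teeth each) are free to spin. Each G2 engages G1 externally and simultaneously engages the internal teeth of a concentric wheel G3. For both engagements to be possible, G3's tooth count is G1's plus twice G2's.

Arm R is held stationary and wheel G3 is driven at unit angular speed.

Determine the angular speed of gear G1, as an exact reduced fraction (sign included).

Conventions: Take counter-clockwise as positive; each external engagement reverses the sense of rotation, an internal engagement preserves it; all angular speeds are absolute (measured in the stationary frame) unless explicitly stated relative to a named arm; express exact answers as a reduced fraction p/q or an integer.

class = planetary set [G3 = 13+2·21 = 55; Willis about the carrier]
ring teeth: 13 + 2·21 = 55
13(ω_sun−ω_arm) = −55(ω_ring−ω_arm),  ω_arm = 0, ω_ring = 1
ω_sun = 0 − (55/13)(1−0) = -55/13
exact speed ratio = -55/13

-55/13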